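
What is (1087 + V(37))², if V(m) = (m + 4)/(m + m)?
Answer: 6476869441/5476 ≈ 1.1828e+6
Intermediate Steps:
V(m) = (4 + m)/(2*m) (V(m) = (4 + m)/((2*m)) = (4 + m)*(1/(2*m)) = (4 + m)/(2*m))
(1087 + V(37))² = (1087 + (½)*(4 + 37)/37)² = (1087 + (½)*(1/37)*41)² = (1087 + 41/74)² = (80479/74)² = 6476869441/5476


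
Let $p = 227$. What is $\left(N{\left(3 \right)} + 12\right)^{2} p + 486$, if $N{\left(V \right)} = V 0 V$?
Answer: $33174$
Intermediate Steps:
$N{\left(V \right)} = 0$ ($N{\left(V \right)} = 0 V = 0$)
$\left(N{\left(3 \right)} + 12\right)^{2} p + 486 = \left(0 + 12\right)^{2} \cdot 227 + 486 = 12^{2} \cdot 227 + 486 = 144 \cdot 227 + 486 = 32688 + 486 = 33174$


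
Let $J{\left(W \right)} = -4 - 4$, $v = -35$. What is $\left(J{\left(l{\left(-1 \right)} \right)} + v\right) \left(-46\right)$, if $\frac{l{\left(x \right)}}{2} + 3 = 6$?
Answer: $1978$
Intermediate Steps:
$l{\left(x \right)} = 6$ ($l{\left(x \right)} = -6 + 2 \cdot 6 = -6 + 12 = 6$)
$J{\left(W \right)} = -8$ ($J{\left(W \right)} = -4 - 4 = -8$)
$\left(J{\left(l{\left(-1 \right)} \right)} + v\right) \left(-46\right) = \left(-8 - 35\right) \left(-46\right) = \left(-43\right) \left(-46\right) = 1978$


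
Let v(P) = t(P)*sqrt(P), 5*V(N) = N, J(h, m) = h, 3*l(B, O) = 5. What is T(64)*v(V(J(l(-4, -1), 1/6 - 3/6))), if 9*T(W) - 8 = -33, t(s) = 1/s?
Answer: -25*sqrt(3)/9 ≈ -4.8112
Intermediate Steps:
l(B, O) = 5/3 (l(B, O) = (1/3)*5 = 5/3)
t(s) = 1/s
T(W) = -25/9 (T(W) = 8/9 + (1/9)*(-33) = 8/9 - 11/3 = -25/9)
V(N) = N/5
v(P) = 1/sqrt(P) (v(P) = sqrt(P)/P = 1/sqrt(P))
T(64)*v(V(J(l(-4, -1), 1/6 - 3/6))) = -25*sqrt(3)/9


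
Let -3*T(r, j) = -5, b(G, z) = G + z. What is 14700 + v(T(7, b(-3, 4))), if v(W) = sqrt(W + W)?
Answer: 14700 + sqrt(30)/3 ≈ 14702.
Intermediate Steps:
T(r, j) = 5/3 (T(r, j) = -1/3*(-5) = 5/3)
v(W) = sqrt(2)*sqrt(W) (v(W) = sqrt(2*W) = sqrt(2)*sqrt(W))
14700 + v(T(7, b(-3, 4))) = 14700 + sqrt(2)*sqrt(5/3) = 14700 + sqrt(2)*(sqrt(15)/3) = 14700 + sqrt(30)/3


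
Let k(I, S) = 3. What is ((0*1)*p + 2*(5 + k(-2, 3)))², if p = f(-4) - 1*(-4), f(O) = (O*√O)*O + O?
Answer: 256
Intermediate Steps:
f(O) = O + O^(5/2) (f(O) = O^(3/2)*O + O = O^(5/2) + O = O + O^(5/2))
p = 32*I (p = (-4 + (-4)^(5/2)) - 1*(-4) = (-4 + 32*I) + 4 = 32*I ≈ 32.0*I)
((0*1)*p + 2*(5 + k(-2, 3)))² = ((0*1)*(32*I) + 2*(5 + 3))² = (0*(32*I) + 2*8)² = (0 + 16)² = 16² = 256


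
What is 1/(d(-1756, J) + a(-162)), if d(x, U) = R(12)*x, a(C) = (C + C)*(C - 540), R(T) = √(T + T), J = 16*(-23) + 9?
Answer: 9477/2152441160 + 439*√6/6457323480 ≈ 4.5694e-6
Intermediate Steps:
J = -359 (J = -368 + 9 = -359)
R(T) = √2*√T (R(T) = √(2*T) = √2*√T)
a(C) = 2*C*(-540 + C) (a(C) = (2*C)*(-540 + C) = 2*C*(-540 + C))
d(x, U) = 2*x*√6 (d(x, U) = (√2*√12)*x = (√2*(2*√3))*x = (2*√6)*x = 2*x*√6)
1/(d(-1756, J) + a(-162)) = 1/(2*(-1756)*√6 + 2*(-162)*(-540 - 162)) = 1/(-3512*√6 + 2*(-162)*(-702)) = 1/(-3512*√6 + 227448) = 1/(227448 - 3512*√6)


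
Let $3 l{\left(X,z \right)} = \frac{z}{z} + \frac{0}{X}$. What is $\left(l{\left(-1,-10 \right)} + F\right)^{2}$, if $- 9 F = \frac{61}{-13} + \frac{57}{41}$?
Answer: $\frac{11282881}{23011209} \approx 0.49032$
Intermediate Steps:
$l{\left(X,z \right)} = \frac{1}{3}$ ($l{\left(X,z \right)} = \frac{\frac{z}{z} + \frac{0}{X}}{3} = \frac{1 + 0}{3} = \frac{1}{3} \cdot 1 = \frac{1}{3}$)
$F = \frac{1760}{4797}$ ($F = - \frac{\frac{61}{-13} + \frac{57}{41}}{9} = - \frac{61 \left(- \frac{1}{13}\right) + 57 \cdot \frac{1}{41}}{9} = - \frac{- \frac{61}{13} + \frac{57}{41}}{9} = \left(- \frac{1}{9}\right) \left(- \frac{1760}{533}\right) = \frac{1760}{4797} \approx 0.3669$)
$\left(l{\left(-1,-10 \right)} + F\right)^{2} = \left(\frac{1}{3} + \frac{1760}{4797}\right)^{2} = \left(\frac{3359}{4797}\right)^{2} = \frac{11282881}{23011209}$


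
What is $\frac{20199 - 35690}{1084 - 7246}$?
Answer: $\frac{15491}{6162} \approx 2.514$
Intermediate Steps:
$\frac{20199 - 35690}{1084 - 7246} = - \frac{15491}{1084 - 7246} = - \frac{15491}{-6162} = \left(-15491\right) \left(- \frac{1}{6162}\right) = \frac{15491}{6162}$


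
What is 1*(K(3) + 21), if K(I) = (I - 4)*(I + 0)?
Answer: 18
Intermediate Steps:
K(I) = I*(-4 + I) (K(I) = (-4 + I)*I = I*(-4 + I))
1*(K(3) + 21) = 1*(3*(-4 + 3) + 21) = 1*(3*(-1) + 21) = 1*(-3 + 21) = 1*18 = 18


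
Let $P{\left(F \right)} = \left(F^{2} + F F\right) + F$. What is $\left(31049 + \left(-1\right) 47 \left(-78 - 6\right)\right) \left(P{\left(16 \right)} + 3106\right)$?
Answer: $127179098$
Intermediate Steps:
$P{\left(F \right)} = F + 2 F^{2}$ ($P{\left(F \right)} = \left(F^{2} + F^{2}\right) + F = 2 F^{2} + F = F + 2 F^{2}$)
$\left(31049 + \left(-1\right) 47 \left(-78 - 6\right)\right) \left(P{\left(16 \right)} + 3106\right) = \left(31049 + \left(-1\right) 47 \left(-78 - 6\right)\right) \left(16 \left(1 + 2 \cdot 16\right) + 3106\right) = \left(31049 - -3948\right) \left(16 \left(1 + 32\right) + 3106\right) = \left(31049 + 3948\right) \left(16 \cdot 33 + 3106\right) = 34997 \left(528 + 3106\right) = 34997 \cdot 3634 = 127179098$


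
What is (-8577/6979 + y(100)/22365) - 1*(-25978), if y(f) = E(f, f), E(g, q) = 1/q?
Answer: 57922757258497/2229790500 ≈ 25977.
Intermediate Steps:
y(f) = 1/f
(-8577/6979 + y(100)/22365) - 1*(-25978) = (-8577/6979 + 1/(100*22365)) - 1*(-25978) = (-8577*1/6979 + (1/100)*(1/22365)) + 25978 = (-8577/6979 + 1/2236500) + 25978 = -2740350503/2229790500 + 25978 = 57922757258497/2229790500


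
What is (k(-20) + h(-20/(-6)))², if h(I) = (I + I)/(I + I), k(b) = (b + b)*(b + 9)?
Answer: 194481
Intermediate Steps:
k(b) = 2*b*(9 + b) (k(b) = (2*b)*(9 + b) = 2*b*(9 + b))
h(I) = 1 (h(I) = (2*I)/((2*I)) = (2*I)*(1/(2*I)) = 1)
(k(-20) + h(-20/(-6)))² = (2*(-20)*(9 - 20) + 1)² = (2*(-20)*(-11) + 1)² = (440 + 1)² = 441² = 194481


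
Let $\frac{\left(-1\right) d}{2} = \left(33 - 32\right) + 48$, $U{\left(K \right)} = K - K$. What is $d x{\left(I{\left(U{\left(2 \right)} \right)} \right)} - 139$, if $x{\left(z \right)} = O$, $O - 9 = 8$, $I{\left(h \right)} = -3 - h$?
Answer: $-1805$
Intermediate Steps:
$U{\left(K \right)} = 0$
$O = 17$ ($O = 9 + 8 = 17$)
$x{\left(z \right)} = 17$
$d = -98$ ($d = - 2 \left(\left(33 - 32\right) + 48\right) = - 2 \left(1 + 48\right) = \left(-2\right) 49 = -98$)
$d x{\left(I{\left(U{\left(2 \right)} \right)} \right)} - 139 = \left(-98\right) 17 - 139 = -1666 - 139 = -1805$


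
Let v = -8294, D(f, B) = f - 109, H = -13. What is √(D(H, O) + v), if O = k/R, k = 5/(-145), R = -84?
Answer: 4*I*√526 ≈ 91.739*I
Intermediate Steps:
k = -1/29 (k = 5*(-1/145) = -1/29 ≈ -0.034483)
O = 1/2436 (O = -1/29/(-84) = -1/29*(-1/84) = 1/2436 ≈ 0.00041051)
D(f, B) = -109 + f
√(D(H, O) + v) = √((-109 - 13) - 8294) = √(-122 - 8294) = √(-8416) = 4*I*√526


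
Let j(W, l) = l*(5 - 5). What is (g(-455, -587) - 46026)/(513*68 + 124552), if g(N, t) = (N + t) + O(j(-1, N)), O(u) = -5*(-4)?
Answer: -11762/39859 ≈ -0.29509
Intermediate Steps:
j(W, l) = 0 (j(W, l) = l*0 = 0)
O(u) = 20 (O(u) = -1*(-20) = 20)
g(N, t) = 20 + N + t (g(N, t) = (N + t) + 20 = 20 + N + t)
(g(-455, -587) - 46026)/(513*68 + 124552) = ((20 - 455 - 587) - 46026)/(513*68 + 124552) = (-1022 - 46026)/(34884 + 124552) = -47048/159436 = -47048*1/159436 = -11762/39859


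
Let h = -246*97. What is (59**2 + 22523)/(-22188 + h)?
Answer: -4334/7675 ≈ -0.56469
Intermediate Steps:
h = -23862
(59**2 + 22523)/(-22188 + h) = (59**2 + 22523)/(-22188 - 23862) = (3481 + 22523)/(-46050) = 26004*(-1/46050) = -4334/7675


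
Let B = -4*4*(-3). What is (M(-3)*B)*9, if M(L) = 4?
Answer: 1728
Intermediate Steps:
B = 48 (B = -16*(-3) = 48)
(M(-3)*B)*9 = (4*48)*9 = 192*9 = 1728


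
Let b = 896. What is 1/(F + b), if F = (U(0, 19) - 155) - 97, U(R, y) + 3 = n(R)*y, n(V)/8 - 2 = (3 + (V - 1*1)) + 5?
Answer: 1/2009 ≈ 0.00049776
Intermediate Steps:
n(V) = 72 + 8*V (n(V) = 16 + 8*((3 + (V - 1*1)) + 5) = 16 + 8*((3 + (V - 1)) + 5) = 16 + 8*((3 + (-1 + V)) + 5) = 16 + 8*((2 + V) + 5) = 16 + 8*(7 + V) = 16 + (56 + 8*V) = 72 + 8*V)
U(R, y) = -3 + y*(72 + 8*R) (U(R, y) = -3 + (72 + 8*R)*y = -3 + y*(72 + 8*R))
F = 1113 (F = ((-3 + 8*19*(9 + 0)) - 155) - 97 = ((-3 + 8*19*9) - 155) - 97 = ((-3 + 1368) - 155) - 97 = (1365 - 155) - 97 = 1210 - 97 = 1113)
1/(F + b) = 1/(1113 + 896) = 1/2009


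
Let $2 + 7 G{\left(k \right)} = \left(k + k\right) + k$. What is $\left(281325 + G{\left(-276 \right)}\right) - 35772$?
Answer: $\frac{1718041}{7} \approx 2.4543 \cdot 10^{5}$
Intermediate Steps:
$G{\left(k \right)} = - \frac{2}{7} + \frac{3 k}{7}$ ($G{\left(k \right)} = - \frac{2}{7} + \frac{\left(k + k\right) + k}{7} = - \frac{2}{7} + \frac{2 k + k}{7} = - \frac{2}{7} + \frac{3 k}{7}$)
$\left(281325 + G{\left(-276 \right)}\right) - 35772 = \left(281325 + \left(- \frac{2}{7} + \frac{3}{7} \left(-276\right)\right)\right) - 35772 = \left(281325 - \frac{830}{7}\right) - 35772 = \frac{1968445}{7} - 35772 = \frac{1718041}{7}$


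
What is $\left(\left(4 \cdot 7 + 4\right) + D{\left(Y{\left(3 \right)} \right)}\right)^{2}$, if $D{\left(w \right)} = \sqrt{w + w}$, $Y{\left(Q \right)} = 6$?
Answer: $1036 + 128 \sqrt{3} \approx 1257.7$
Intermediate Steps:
$D{\left(w \right)} = \sqrt{2} \sqrt{w}$ ($D{\left(w \right)} = \sqrt{2 w} = \sqrt{2} \sqrt{w}$)
$\left(\left(4 \cdot 7 + 4\right) + D{\left(Y{\left(3 \right)} \right)}\right)^{2} = \left(\left(4 \cdot 7 + 4\right) + \sqrt{2} \sqrt{6}\right)^{2} = \left(\left(28 + 4\right) + 2 \sqrt{3}\right)^{2} = \left(32 + 2 \sqrt{3}\right)^{2}$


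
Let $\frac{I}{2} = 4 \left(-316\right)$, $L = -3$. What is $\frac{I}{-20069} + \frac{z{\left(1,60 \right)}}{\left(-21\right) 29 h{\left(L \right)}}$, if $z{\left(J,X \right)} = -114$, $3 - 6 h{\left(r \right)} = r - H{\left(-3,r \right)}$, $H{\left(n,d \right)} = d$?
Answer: $\frac{291204}{582001} \approx 0.50035$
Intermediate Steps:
$h{\left(r \right)} = \frac{1}{2}$ ($h{\left(r \right)} = \frac{1}{2} - \frac{r - r}{6} = \frac{1}{2} - 0 = \frac{1}{2} + 0 = \frac{1}{2}$)
$I = -2528$ ($I = 2 \cdot 4 \left(-316\right) = 2 \left(-1264\right) = -2528$)
$\frac{I}{-20069} + \frac{z{\left(1,60 \right)}}{\left(-21\right) 29 h{\left(L \right)}} = - \frac{2528}{-20069} - \frac{114}{\left(-21\right) 29 \cdot \frac{1}{2}} = \left(-2528\right) \left(- \frac{1}{20069}\right) - \frac{114}{\left(-609\right) \frac{1}{2}} = \frac{2528}{20069} - \frac{114}{- \frac{609}{2}} = \frac{2528}{20069} - - \frac{76}{203} = \frac{2528}{20069} + \frac{76}{203} = \frac{291204}{582001}$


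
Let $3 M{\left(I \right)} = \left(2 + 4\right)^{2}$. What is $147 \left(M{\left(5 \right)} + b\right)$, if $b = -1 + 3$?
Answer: $2058$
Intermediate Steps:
$b = 2$
$M{\left(I \right)} = 12$ ($M{\left(I \right)} = \frac{\left(2 + 4\right)^{2}}{3} = \frac{6^{2}}{3} = \frac{1}{3} \cdot 36 = 12$)
$147 \left(M{\left(5 \right)} + b\right) = 147 \left(12 + 2\right) = 147 \cdot 14 = 2058$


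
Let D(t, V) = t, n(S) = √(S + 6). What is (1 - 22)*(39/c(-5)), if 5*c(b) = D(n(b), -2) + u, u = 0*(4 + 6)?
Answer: -4095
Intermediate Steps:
n(S) = √(6 + S)
u = 0 (u = 0*10 = 0)
c(b) = √(6 + b)/5 (c(b) = (√(6 + b) + 0)/5 = √(6 + b)/5)
(1 - 22)*(39/c(-5)) = (1 - 22)*(39/((√(6 - 5)/5))) = -819/(√1/5) = -819/((⅕)*1) = -819/⅕ = -819*5 = -21*195 = -4095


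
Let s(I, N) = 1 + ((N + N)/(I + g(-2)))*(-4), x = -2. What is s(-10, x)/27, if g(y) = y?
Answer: -1/81 ≈ -0.012346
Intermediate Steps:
s(I, N) = 1 - 8*N/(-2 + I) (s(I, N) = 1 + ((N + N)/(I - 2))*(-4) = 1 + ((2*N)/(-2 + I))*(-4) = 1 + (2*N/(-2 + I))*(-4) = 1 - 8*N/(-2 + I))
s(-10, x)/27 = ((-2 - 10 - 8*(-2))/(-2 - 10))/27 = ((-2 - 10 + 16)/(-12))*(1/27) = -1/12*4*(1/27) = -⅓*1/27 = -1/81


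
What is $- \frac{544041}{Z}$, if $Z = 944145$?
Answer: $- \frac{60449}{104905} \approx -0.57623$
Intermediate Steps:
$- \frac{544041}{Z} = - \frac{544041}{944145} = \left(-544041\right) \frac{1}{944145} = - \frac{60449}{104905}$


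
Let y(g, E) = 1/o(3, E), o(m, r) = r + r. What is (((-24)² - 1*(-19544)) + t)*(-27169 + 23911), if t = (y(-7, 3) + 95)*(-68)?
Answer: -44467356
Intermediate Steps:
o(m, r) = 2*r
y(g, E) = 1/(2*E)
t = -19414/3 (t = ((½)/3 + 95)*(-68) = ((½)*(⅓) + 95)*(-68) = (⅙ + 95)*(-68) = (571/6)*(-68) = -19414/3 ≈ -6471.3)
(((-24)² - 1*(-19544)) + t)*(-27169 + 23911) = (((-24)² - 1*(-19544)) - 19414/3)*(-27169 + 23911) = ((576 + 19544) - 19414/3)*(-3258) = (20120 - 19414/3)*(-3258) = (40946/3)*(-3258) = -44467356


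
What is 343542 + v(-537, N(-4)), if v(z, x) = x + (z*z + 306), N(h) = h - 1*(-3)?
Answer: 632216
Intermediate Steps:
N(h) = 3 + h (N(h) = h + 3 = 3 + h)
v(z, x) = 306 + x + z**2 (v(z, x) = x + (z**2 + 306) = x + (306 + z**2) = 306 + x + z**2)
343542 + v(-537, N(-4)) = 343542 + (306 + (3 - 4) + (-537)**2) = 343542 + (306 - 1 + 288369) = 343542 + 288674 = 632216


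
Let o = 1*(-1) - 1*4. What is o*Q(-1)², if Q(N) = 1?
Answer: -5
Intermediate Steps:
o = -5 (o = -1 - 4 = -5)
o*Q(-1)² = -5*1² = -5*1 = -5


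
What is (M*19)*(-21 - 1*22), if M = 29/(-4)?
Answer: 23693/4 ≈ 5923.3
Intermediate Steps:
M = -29/4 (M = 29*(-¼) = -29/4 ≈ -7.2500)
(M*19)*(-21 - 1*22) = (-29/4*19)*(-21 - 1*22) = -551*(-21 - 22)/4 = -551/4*(-43) = 23693/4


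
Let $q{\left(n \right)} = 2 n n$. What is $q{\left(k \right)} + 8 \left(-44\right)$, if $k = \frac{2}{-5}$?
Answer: $- \frac{8792}{25} \approx -351.68$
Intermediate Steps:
$k = - \frac{2}{5}$ ($k = 2 \left(- \frac{1}{5}\right) = - \frac{2}{5} \approx -0.4$)
$q{\left(n \right)} = 2 n^{2}$
$q{\left(k \right)} + 8 \left(-44\right) = 2 \left(- \frac{2}{5}\right)^{2} + 8 \left(-44\right) = 2 \cdot \frac{4}{25} - 352 = \frac{8}{25} - 352 = - \frac{8792}{25}$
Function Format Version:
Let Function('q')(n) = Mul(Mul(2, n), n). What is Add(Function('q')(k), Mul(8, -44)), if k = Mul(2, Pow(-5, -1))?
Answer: Rational(-8792, 25) ≈ -351.68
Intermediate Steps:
k = Rational(-2, 5) (k = Mul(2, Rational(-1, 5)) = Rational(-2, 5) ≈ -0.40000)
Function('q')(n) = Mul(2, Pow(n, 2))
Add(Function('q')(k), Mul(8, -44)) = Add(Mul(2, Pow(Rational(-2, 5), 2)), Mul(8, -44)) = Add(Mul(2, Rational(4, 25)), -352) = Add(Rational(8, 25), -352) = Rational(-8792, 25)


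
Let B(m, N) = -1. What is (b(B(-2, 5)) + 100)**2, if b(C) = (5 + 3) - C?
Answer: 11881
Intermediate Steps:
b(C) = 8 - C
(b(B(-2, 5)) + 100)**2 = ((8 - 1*(-1)) + 100)**2 = ((8 + 1) + 100)**2 = (9 + 100)**2 = 109**2 = 11881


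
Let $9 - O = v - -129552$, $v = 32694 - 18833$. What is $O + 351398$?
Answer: $207994$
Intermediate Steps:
$v = 13861$
$O = -143404$ ($O = 9 - \left(13861 - -129552\right) = 9 - \left(13861 + 129552\right) = 9 - 143413 = -143404$)
$O + 351398 = -143404 + 351398 = 207994$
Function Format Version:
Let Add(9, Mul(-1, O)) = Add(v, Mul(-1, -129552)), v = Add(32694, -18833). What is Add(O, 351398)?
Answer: 207994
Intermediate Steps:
v = 13861
O = -143404 (O = Add(9, Mul(-1, Add(13861, Mul(-1, -129552)))) = Add(9, Mul(-1, Add(13861, 129552))) = Add(9, Mul(-1, 143413)) = Add(9, -143413) = -143404)
Add(O, 351398) = Add(-143404, 351398) = 207994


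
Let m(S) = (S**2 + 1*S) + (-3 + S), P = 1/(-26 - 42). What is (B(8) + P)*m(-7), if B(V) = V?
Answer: 4344/17 ≈ 255.53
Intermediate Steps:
P = -1/68 (P = 1/(-68) = -1/68 ≈ -0.014706)
m(S) = -3 + S**2 + 2*S (m(S) = (S**2 + S) + (-3 + S) = (S + S**2) + (-3 + S) = -3 + S**2 + 2*S)
(B(8) + P)*m(-7) = (8 - 1/68)*(-3 + (-7)**2 + 2*(-7)) = 543*(-3 + 49 - 14)/68 = (543/68)*32 = 4344/17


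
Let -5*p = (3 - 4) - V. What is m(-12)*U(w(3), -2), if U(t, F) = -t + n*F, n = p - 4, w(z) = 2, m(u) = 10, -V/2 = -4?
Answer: 24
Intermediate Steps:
V = 8 (V = -2*(-4) = 8)
p = 9/5 (p = -((3 - 4) - 1*8)/5 = -(-1 - 8)/5 = -1/5*(-9) = 9/5 ≈ 1.8000)
n = -11/5 (n = 9/5 - 4 = -11/5 ≈ -2.2000)
U(t, F) = -t - 11*F/5
m(-12)*U(w(3), -2) = 10*(-1*2 - 11/5*(-2)) = 10*(-2 + 22/5) = 10*(12/5) = 24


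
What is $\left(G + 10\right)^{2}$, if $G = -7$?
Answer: $9$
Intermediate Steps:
$\left(G + 10\right)^{2} = \left(-7 + 10\right)^{2} = 3^{2} = 9$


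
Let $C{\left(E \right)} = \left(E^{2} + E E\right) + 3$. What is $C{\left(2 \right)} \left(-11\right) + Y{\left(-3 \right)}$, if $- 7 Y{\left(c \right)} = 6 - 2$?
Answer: $- \frac{851}{7} \approx -121.57$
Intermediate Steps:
$Y{\left(c \right)} = - \frac{4}{7}$ ($Y{\left(c \right)} = - \frac{6 - 2}{7} = \left(- \frac{1}{7}\right) 4 = - \frac{4}{7}$)
$C{\left(E \right)} = 3 + 2 E^{2}$ ($C{\left(E \right)} = \left(E^{2} + E^{2}\right) + 3 = 2 E^{2} + 3 = 3 + 2 E^{2}$)
$C{\left(2 \right)} \left(-11\right) + Y{\left(-3 \right)} = \left(3 + 2 \cdot 2^{2}\right) \left(-11\right) - \frac{4}{7} = \left(3 + 2 \cdot 4\right) \left(-11\right) - \frac{4}{7} = \left(3 + 8\right) \left(-11\right) - \frac{4}{7} = 11 \left(-11\right) - \frac{4}{7} = -121 - \frac{4}{7} = - \frac{851}{7}$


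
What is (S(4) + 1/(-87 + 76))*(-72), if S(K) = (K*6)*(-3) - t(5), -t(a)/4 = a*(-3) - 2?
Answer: 110952/11 ≈ 10087.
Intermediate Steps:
t(a) = 8 + 12*a (t(a) = -4*(a*(-3) - 2) = -4*(-3*a - 2) = -4*(-2 - 3*a) = 8 + 12*a)
S(K) = -68 - 18*K (S(K) = (K*6)*(-3) - (8 + 12*5) = (6*K)*(-3) - (8 + 60) = -18*K - 1*68 = -18*K - 68 = -68 - 18*K)
(S(4) + 1/(-87 + 76))*(-72) = ((-68 - 18*4) + 1/(-87 + 76))*(-72) = ((-68 - 72) + 1/(-11))*(-72) = (-140 - 1/11)*(-72) = -1541/11*(-72) = 110952/11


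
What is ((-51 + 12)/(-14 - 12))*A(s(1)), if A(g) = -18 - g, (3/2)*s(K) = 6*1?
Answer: -33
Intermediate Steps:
s(K) = 4 (s(K) = 2*(6*1)/3 = (⅔)*6 = 4)
((-51 + 12)/(-14 - 12))*A(s(1)) = ((-51 + 12)/(-14 - 12))*(-18 - 1*4) = (-39/(-26))*(-18 - 4) = -39*(-1/26)*(-22) = (3/2)*(-22) = -33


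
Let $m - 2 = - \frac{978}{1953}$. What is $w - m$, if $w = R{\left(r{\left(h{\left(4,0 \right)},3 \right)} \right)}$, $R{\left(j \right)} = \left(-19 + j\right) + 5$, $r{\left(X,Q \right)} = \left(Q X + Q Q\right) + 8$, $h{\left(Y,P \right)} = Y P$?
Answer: $\frac{977}{651} \approx 1.5008$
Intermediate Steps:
$m = \frac{976}{651}$ ($m = 2 - \frac{978}{1953} = 2 - \frac{326}{651} = \frac{976}{651} \approx 1.4992$)
$h{\left(Y,P \right)} = P Y$
$r{\left(X,Q \right)} = 8 + Q^{2} + Q X$ ($r{\left(X,Q \right)} = \left(Q X + Q^{2}\right) + 8 = \left(Q^{2} + Q X\right) + 8 = 8 + Q^{2} + Q X$)
$R{\left(j \right)} = -14 + j$
$w = 3$ ($w = -14 + \left(8 + 3^{2} + 3 \cdot 0 \cdot 4\right) = -14 + \left(8 + 9 + 3 \cdot 0\right) = -14 + \left(8 + 9 + 0\right) = -14 + 17 = 3$)
$w - m = 3 - \frac{976}{651} = \frac{977}{651}$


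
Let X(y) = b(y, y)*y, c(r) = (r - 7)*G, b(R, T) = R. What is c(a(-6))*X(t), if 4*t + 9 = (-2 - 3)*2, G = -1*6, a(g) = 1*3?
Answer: 1083/2 ≈ 541.50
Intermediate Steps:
a(g) = 3
G = -6
c(r) = 42 - 6*r (c(r) = (r - 7)*(-6) = (-7 + r)*(-6) = 42 - 6*r)
t = -19/4 (t = -9/4 + ((-2 - 3)*2)/4 = -9/4 + (-5*2)/4 = -9/4 + (1/4)*(-10) = -9/4 - 5/2 = -19/4 ≈ -4.7500)
X(y) = y**2 (X(y) = y*y = y**2)
c(a(-6))*X(t) = (42 - 6*3)*(-19/4)**2 = (42 - 18)*(361/16) = 24*(361/16) = 1083/2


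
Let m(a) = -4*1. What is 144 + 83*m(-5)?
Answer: -188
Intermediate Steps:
m(a) = -4
144 + 83*m(-5) = 144 + 83*(-4) = 144 - 332 = -188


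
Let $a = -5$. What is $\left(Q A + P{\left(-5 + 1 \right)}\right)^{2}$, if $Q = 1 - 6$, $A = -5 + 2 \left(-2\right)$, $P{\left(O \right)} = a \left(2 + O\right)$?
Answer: $3025$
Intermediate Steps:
$P{\left(O \right)} = -10 - 5 O$ ($P{\left(O \right)} = - 5 \left(2 + O\right) = -10 - 5 O$)
$A = -9$ ($A = -5 - 4 = -9$)
$Q = -5$ ($Q = 1 - 6 = -5$)
$\left(Q A + P{\left(-5 + 1 \right)}\right)^{2} = \left(\left(-5\right) \left(-9\right) - \left(10 + 5 \left(-5 + 1\right)\right)\right)^{2} = \left(45 - -10\right)^{2} = \left(45 + \left(-10 + 20\right)\right)^{2} = \left(45 + 10\right)^{2} = 55^{2} = 3025$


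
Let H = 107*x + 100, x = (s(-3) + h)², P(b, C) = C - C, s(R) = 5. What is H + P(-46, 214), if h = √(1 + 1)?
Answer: 2989 + 1070*√2 ≈ 4502.2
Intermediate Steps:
h = √2 ≈ 1.4142
P(b, C) = 0
x = (5 + √2)² ≈ 41.142
H = 100 + 107*(5 + √2)² (H = 107*(5 + √2)² + 100 = 100 + 107*(5 + √2)² ≈ 4502.2)
H + P(-46, 214) = (2989 + 1070*√2) + 0 = 2989 + 1070*√2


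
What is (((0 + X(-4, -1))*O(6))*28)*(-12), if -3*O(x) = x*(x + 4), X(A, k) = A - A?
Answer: 0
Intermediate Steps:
X(A, k) = 0
O(x) = -x*(4 + x)/3 (O(x) = -x*(x + 4)/3 = -x*(4 + x)/3)
(((0 + X(-4, -1))*O(6))*28)*(-12) = (((0 + 0)*(-⅓*6*(4 + 6)))*28)*(-12) = ((0*(-⅓*6*10))*28)*(-12) = ((0*(-20))*28)*(-12) = (0*28)*(-12) = 0*(-12) = 0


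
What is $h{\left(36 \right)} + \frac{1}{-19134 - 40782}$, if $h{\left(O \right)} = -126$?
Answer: $- \frac{7549417}{59916} \approx -126.0$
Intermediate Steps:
$h{\left(36 \right)} + \frac{1}{-19134 - 40782} = -126 + \frac{1}{-19134 - 40782} = -126 + \frac{1}{-59916} = -126 - \frac{1}{59916} = - \frac{7549417}{59916}$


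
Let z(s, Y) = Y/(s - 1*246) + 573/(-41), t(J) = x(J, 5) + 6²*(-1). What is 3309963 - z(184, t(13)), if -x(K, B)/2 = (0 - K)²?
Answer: 4206973069/1271 ≈ 3.3100e+6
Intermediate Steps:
x(K, B) = -2*K² (x(K, B) = -2*(0 - K)² = -2*K²)
t(J) = -36 - 2*J² (t(J) = -2*J² + 6²*(-1) = -2*J² + 36*(-1) = -2*J² - 36 = -36 - 2*J²)
z(s, Y) = -573/41 + Y/(-246 + s) (z(s, Y) = Y/(s - 246) + 573*(-1/41) = Y/(-246 + s) - 573/41 = -573/41 + Y/(-246 + s))
3309963 - z(184, t(13)) = 3309963 - (3438 + (-36 - 2*13²) - 573/41*184)/(-246 + 184) = 3309963 - (3438 + (-36 - 2*169) - 105432/41)/(-62) = 3309963 - (-1)*(3438 + (-36 - 338) - 105432/41)/62 = 3309963 - (-1)*(3438 - 374 - 105432/41)/62 = 3309963 - (-1)*20192/(62*41) = 3309963 - 1*(-10096/1271) = 3309963 + 10096/1271 = 4206973069/1271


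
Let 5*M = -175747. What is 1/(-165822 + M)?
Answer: -5/1004857 ≈ -4.9758e-6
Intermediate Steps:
M = -175747/5 (M = (⅕)*(-175747) = -175747/5 ≈ -35149.)
1/(-165822 + M) = 1/(-165822 - 175747/5) = 1/(-1004857/5) = -5/1004857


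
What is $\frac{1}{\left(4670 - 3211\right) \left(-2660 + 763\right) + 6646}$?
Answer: $- \frac{1}{2761077} \approx -3.6218 \cdot 10^{-7}$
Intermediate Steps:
$\frac{1}{\left(4670 - 3211\right) \left(-2660 + 763\right) + 6646} = \frac{1}{1459 \left(-1897\right) + 6646} = \frac{1}{-2767723 + 6646} = \frac{1}{-2761077} = - \frac{1}{2761077}$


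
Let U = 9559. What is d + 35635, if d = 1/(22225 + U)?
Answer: 1132622841/31784 ≈ 35635.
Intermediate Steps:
d = 1/31784 (d = 1/(22225 + 9559) = 1/31784 ≈ 3.1462e-5)
d + 35635 = 1/31784 + 35635 = 1132622841/31784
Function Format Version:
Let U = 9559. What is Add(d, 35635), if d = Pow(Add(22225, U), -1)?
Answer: Rational(1132622841, 31784) ≈ 35635.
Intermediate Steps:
d = Rational(1, 31784) (d = Pow(Add(22225, 9559), -1) = Pow(31784, -1) = Rational(1, 31784) ≈ 3.1462e-5)
Add(d, 35635) = Add(Rational(1, 31784), 35635) = Rational(1132622841, 31784)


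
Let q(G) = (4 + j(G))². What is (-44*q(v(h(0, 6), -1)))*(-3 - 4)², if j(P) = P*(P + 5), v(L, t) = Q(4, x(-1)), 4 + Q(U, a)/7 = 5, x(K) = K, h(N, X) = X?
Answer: -16696064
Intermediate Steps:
Q(U, a) = 7 (Q(U, a) = -28 + 7*5 = -28 + 35 = 7)
v(L, t) = 7
j(P) = P*(5 + P)
q(G) = (4 + G*(5 + G))²
(-44*q(v(h(0, 6), -1)))*(-3 - 4)² = (-44*(4 + 7*(5 + 7))²)*(-3 - 4)² = -44*(4 + 7*12)²*(-7)² = -44*(4 + 84)²*49 = -44*88²*49 = -44*7744*49 = -340736*49 = -16696064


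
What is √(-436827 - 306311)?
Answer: I*√743138 ≈ 862.05*I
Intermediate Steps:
√(-436827 - 306311) = √(-743138) = I*√743138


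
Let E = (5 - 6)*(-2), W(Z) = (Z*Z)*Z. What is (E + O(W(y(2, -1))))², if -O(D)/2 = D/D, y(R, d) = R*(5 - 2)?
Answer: 0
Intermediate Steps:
y(R, d) = 3*R (y(R, d) = R*3 = 3*R)
W(Z) = Z³ (W(Z) = Z²*Z = Z³)
O(D) = -2 (O(D) = -2*D/D = -2*1 = -2)
E = 2 (E = -1*(-2) = 2)
(E + O(W(y(2, -1))))² = (2 - 2)² = 0² = 0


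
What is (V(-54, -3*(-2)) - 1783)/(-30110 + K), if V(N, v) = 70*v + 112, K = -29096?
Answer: 1251/59206 ≈ 0.021130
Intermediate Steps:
V(N, v) = 112 + 70*v
(V(-54, -3*(-2)) - 1783)/(-30110 + K) = ((112 + 70*(-3*(-2))) - 1783)/(-30110 - 29096) = ((112 + 70*6) - 1783)/(-59206) = ((112 + 420) - 1783)*(-1/59206) = (532 - 1783)*(-1/59206) = -1251*(-1/59206) = 1251/59206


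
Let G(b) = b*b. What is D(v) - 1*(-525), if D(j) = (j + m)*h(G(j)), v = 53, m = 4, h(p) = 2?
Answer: 639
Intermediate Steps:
G(b) = b²
D(j) = 8 + 2*j (D(j) = (j + 4)*2 = (4 + j)*2 = 8 + 2*j)
D(v) - 1*(-525) = (8 + 2*53) - 1*(-525) = (8 + 106) + 525 = 114 + 525 = 639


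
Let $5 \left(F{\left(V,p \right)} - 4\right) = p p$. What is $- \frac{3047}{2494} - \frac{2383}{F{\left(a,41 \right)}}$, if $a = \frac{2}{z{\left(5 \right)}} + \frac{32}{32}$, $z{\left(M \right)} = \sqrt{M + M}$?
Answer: $- \frac{34898957}{4242294} \approx -8.2264$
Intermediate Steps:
$z{\left(M \right)} = \sqrt{2} \sqrt{M}$ ($z{\left(M \right)} = \sqrt{2 M} = \sqrt{2} \sqrt{M}$)
$a = 1 + \frac{\sqrt{10}}{5}$ ($a = \frac{2}{\sqrt{2} \sqrt{5}} + \frac{32}{32} = \frac{2}{\sqrt{10}} + 32 \cdot \frac{1}{32} = 2 \frac{\sqrt{10}}{10} + 1 = \frac{\sqrt{10}}{5} + 1 = 1 + \frac{\sqrt{10}}{5} \approx 1.6325$)
$F{\left(V,p \right)} = 4 + \frac{p^{2}}{5}$ ($F{\left(V,p \right)} = 4 + \frac{p p}{5} = 4 + \frac{p^{2}}{5}$)
$- \frac{3047}{2494} - \frac{2383}{F{\left(a,41 \right)}} = - \frac{3047}{2494} - \frac{2383}{4 + \frac{41^{2}}{5}} = \left(-3047\right) \frac{1}{2494} - \frac{2383}{4 + \frac{1}{5} \cdot 1681} = - \frac{3047}{2494} - \frac{2383}{4 + \frac{1681}{5}} = - \frac{3047}{2494} - \frac{2383}{\frac{1701}{5}} = - \frac{3047}{2494} - \frac{11915}{1701} = - \frac{34898957}{4242294}$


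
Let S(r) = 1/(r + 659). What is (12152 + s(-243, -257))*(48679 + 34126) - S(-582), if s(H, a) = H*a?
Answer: 475667608954/77 ≈ 6.1775e+9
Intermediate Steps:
S(r) = 1/(659 + r)
(12152 + s(-243, -257))*(48679 + 34126) - S(-582) = (12152 - 243*(-257))*(48679 + 34126) - 1/(659 - 582) = (12152 + 62451)*82805 - 1/77 = 74603*82805 - 1*1/77 = 6177501415 - 1/77 = 475667608954/77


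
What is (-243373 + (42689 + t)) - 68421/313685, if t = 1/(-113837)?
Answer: -7166224586347042/35708959345 ≈ -2.0068e+5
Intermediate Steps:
t = -1/113837 ≈ -8.7845e-6
(-243373 + (42689 + t)) - 68421/313685 = (-243373 + (42689 - 1/113837)) - 68421/313685 = (-243373 + 4859587692/113837) - 68421*1/313685 = -22845264509/113837 - 68421/313685 = -7166224586347042/35708959345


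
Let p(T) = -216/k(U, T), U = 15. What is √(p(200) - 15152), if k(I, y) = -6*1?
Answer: 2*I*√3779 ≈ 122.95*I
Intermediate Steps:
k(I, y) = -6
p(T) = 36 (p(T) = -216/(-6) = -216*(-⅙) = 36)
√(p(200) - 15152) = √(36 - 15152) = √(-15116) = 2*I*√3779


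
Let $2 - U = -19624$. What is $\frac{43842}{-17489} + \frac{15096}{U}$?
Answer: $- \frac{99404858}{57206519} \approx -1.7376$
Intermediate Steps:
$U = 19626$ ($U = 2 - -19624 = 2 + 19624 = 19626$)
$\frac{43842}{-17489} + \frac{15096}{U} = \frac{43842}{-17489} + \frac{15096}{19626} = 43842 \left(- \frac{1}{17489}\right) + 15096 \cdot \frac{1}{19626} = - \frac{43842}{17489} + \frac{2516}{3271} = - \frac{99404858}{57206519}$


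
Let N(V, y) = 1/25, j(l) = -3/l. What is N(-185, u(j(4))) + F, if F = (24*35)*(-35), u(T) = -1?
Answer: -734999/25 ≈ -29400.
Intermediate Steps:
F = -29400 (F = 840*(-35) = -29400)
N(V, y) = 1/25
N(-185, u(j(4))) + F = 1/25 - 29400 = -734999/25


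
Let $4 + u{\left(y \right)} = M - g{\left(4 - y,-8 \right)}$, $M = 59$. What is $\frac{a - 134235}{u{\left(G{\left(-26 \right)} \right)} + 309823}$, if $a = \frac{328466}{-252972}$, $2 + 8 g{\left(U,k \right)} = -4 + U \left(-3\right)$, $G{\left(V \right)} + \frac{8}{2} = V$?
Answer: $- \frac{16979012443}{39196936269} \approx -0.43317$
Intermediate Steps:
$G{\left(V \right)} = -4 + V$
$g{\left(U,k \right)} = - \frac{3}{4} - \frac{3 U}{8}$ ($g{\left(U,k \right)} = - \frac{1}{4} + \frac{-4 + U \left(-3\right)}{8} = - \frac{1}{4} + \frac{-4 - 3 U}{8} = - \frac{1}{4} - \left(\frac{1}{2} + \frac{3 U}{8}\right) = - \frac{3}{4} - \frac{3 U}{8}$)
$a = - \frac{164233}{126486}$ ($a = 328466 \left(- \frac{1}{252972}\right) = - \frac{164233}{126486} \approx -1.2984$)
$u{\left(y \right)} = \frac{229}{4} - \frac{3 y}{8}$ ($u{\left(y \right)} = -4 - \left(- \frac{239}{4} - \frac{3 \left(4 - y\right)}{8}\right) = -4 - \left(- \frac{245}{4} + \frac{3 y}{8}\right) = \frac{229}{4} - \frac{3 y}{8}$)
$\frac{a - 134235}{u{\left(G{\left(-26 \right)} \right)} + 309823} = \frac{- \frac{164233}{126486} - 134235}{\left(\frac{229}{4} - \frac{3 \left(-4 - 26\right)}{8}\right) + 309823} = - \frac{16979012443}{126486 \left(\left(\frac{229}{4} - - \frac{45}{4}\right) + 309823\right)} = - \frac{16979012443}{126486 \left(\left(\frac{229}{4} + \frac{45}{4}\right) + 309823\right)} = - \frac{16979012443}{126486 \left(\frac{137}{2} + 309823\right)} = - \frac{16979012443}{126486 \cdot \frac{619783}{2}} = \left(- \frac{16979012443}{126486}\right) \frac{2}{619783} = - \frac{16979012443}{39196936269}$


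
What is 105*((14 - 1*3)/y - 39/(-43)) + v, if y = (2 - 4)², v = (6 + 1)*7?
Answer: 74473/172 ≈ 432.98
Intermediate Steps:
v = 49 (v = 7*7 = 49)
y = 4 (y = (-2)² = 4)
105*((14 - 1*3)/y - 39/(-43)) + v = 105*((14 - 1*3)/4 - 39/(-43)) + 49 = 105*((14 - 3)*(¼) - 39*(-1/43)) + 49 = 105*(11*(¼) + 39/43) + 49 = 105*(11/4 + 39/43) + 49 = 105*(629/172) + 49 = 66045/172 + 49 = 74473/172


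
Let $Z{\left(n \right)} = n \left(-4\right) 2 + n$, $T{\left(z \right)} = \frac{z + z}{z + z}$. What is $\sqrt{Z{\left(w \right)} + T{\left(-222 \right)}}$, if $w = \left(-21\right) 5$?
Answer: $4 \sqrt{46} \approx 27.129$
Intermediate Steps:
$T{\left(z \right)} = 1$ ($T{\left(z \right)} = \frac{2 z}{2 z} = 2 z \frac{1}{2 z} = 1$)
$w = -105$
$Z{\left(n \right)} = - 7 n$ ($Z{\left(n \right)} = - 4 n 2 + n = - 8 n + n = - 7 n$)
$\sqrt{Z{\left(w \right)} + T{\left(-222 \right)}} = \sqrt{\left(-7\right) \left(-105\right) + 1} = \sqrt{735 + 1} = \sqrt{736} = 4 \sqrt{46}$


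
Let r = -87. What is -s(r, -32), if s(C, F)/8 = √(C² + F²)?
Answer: -8*√8593 ≈ -741.59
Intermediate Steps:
s(C, F) = 8*√(C² + F²)
-s(r, -32) = -8*√((-87)² + (-32)²) = -8*√(7569 + 1024) = -8*√8593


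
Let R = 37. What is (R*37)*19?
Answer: 26011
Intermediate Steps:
(R*37)*19 = (37*37)*19 = 1369*19 = 26011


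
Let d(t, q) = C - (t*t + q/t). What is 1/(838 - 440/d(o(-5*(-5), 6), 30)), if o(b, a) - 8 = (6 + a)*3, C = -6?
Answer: 42739/35824962 ≈ 0.0011930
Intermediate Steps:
o(b, a) = 26 + 3*a (o(b, a) = 8 + (6 + a)*3 = 8 + (18 + 3*a) = 26 + 3*a)
d(t, q) = -6 - t**2 - q/t (d(t, q) = -6 - (t*t + q/t) = -6 - (t**2 + q/t) = -6 + (-t**2 - q/t) = -6 - t**2 - q/t)
1/(838 - 440/d(o(-5*(-5), 6), 30)) = 1/(838 - 440/(-6 - (26 + 3*6)**2 - 1*30/(26 + 3*6))) = 1/(838 - 440/(-6 - (26 + 18)**2 - 1*30/(26 + 18))) = 1/(838 - 440/(-6 - 1*44**2 - 1*30/44)) = 1/(838 - 440/(-6 - 1*1936 - 1*30*1/44)) = 1/(838 - 440/(-6 - 1936 - 15/22)) = 1/(838 - 440/(-42739/22)) = 1/(838 - 440*(-22/42739)) = 1/(838 + 9680/42739) = 1/(35824962/42739) = 42739/35824962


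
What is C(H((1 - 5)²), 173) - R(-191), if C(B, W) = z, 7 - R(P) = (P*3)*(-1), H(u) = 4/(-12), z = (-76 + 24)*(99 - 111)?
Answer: 1190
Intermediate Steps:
z = 624 (z = -52*(-12) = 624)
H(u) = -⅓ (H(u) = 4*(-1/12) = -⅓)
R(P) = 7 + 3*P (R(P) = 7 - P*3*(-1) = 7 - 3*P*(-1) = 7 - (-3)*P = 7 + 3*P)
C(B, W) = 624
C(H((1 - 5)²), 173) - R(-191) = 624 - (7 + 3*(-191)) = 624 - (7 - 573) = 624 - 1*(-566) = 624 + 566 = 1190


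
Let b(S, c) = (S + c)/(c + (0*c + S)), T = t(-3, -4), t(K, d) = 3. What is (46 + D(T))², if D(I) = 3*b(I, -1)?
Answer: 2401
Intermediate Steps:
T = 3
b(S, c) = 1 (b(S, c) = (S + c)/(c + (0 + S)) = (S + c)/(c + S) = (S + c)/(S + c) = 1)
D(I) = 3 (D(I) = 3*1 = 3)
(46 + D(T))² = (46 + 3)² = 49² = 2401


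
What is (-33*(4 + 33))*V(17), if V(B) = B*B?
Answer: -352869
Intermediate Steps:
V(B) = B²
(-33*(4 + 33))*V(17) = -33*(4 + 33)*17² = -33*37*289 = -1221*289 = -352869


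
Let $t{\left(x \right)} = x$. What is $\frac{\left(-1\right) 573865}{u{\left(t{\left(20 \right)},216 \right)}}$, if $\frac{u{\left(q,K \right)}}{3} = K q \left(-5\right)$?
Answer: $\frac{114773}{12960} \approx 8.8559$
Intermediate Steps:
$u{\left(q,K \right)} = - 15 K q$ ($u{\left(q,K \right)} = 3 K q \left(-5\right) = 3 \left(- 5 K q\right) = - 15 K q$)
$\frac{\left(-1\right) 573865}{u{\left(t{\left(20 \right)},216 \right)}} = \frac{\left(-1\right) 573865}{\left(-15\right) 216 \cdot 20} = - \frac{573865}{-64800} = \left(-573865\right) \left(- \frac{1}{64800}\right) = \frac{114773}{12960}$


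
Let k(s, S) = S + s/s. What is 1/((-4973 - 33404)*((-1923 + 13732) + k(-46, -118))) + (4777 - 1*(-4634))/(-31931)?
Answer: -114128440115/387231451892 ≈ -0.29473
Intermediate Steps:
k(s, S) = 1 + S (k(s, S) = S + 1 = 1 + S)
1/((-4973 - 33404)*((-1923 + 13732) + k(-46, -118))) + (4777 - 1*(-4634))/(-31931) = 1/((-4973 - 33404)*((-1923 + 13732) + (1 - 118))) + (4777 - 1*(-4634))/(-31931) = 1/((-38377)*(11809 - 117)) + (4777 + 4634)*(-1/31931) = -1/38377/11692 + 9411*(-1/31931) = -1/38377*1/11692 - 9411/31931 = -1/448703884 - 9411/31931 = -114128440115/387231451892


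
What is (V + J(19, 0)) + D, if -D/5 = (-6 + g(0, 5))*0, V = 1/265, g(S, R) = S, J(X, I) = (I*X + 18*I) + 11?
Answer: 2916/265 ≈ 11.004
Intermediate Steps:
J(X, I) = 11 + 18*I + I*X (J(X, I) = (18*I + I*X) + 11 = 11 + 18*I + I*X)
V = 1/265 ≈ 0.0037736
D = 0 (D = -5*(-6 + 0)*0 = -(-30)*0 = -5*0 = 0)
(V + J(19, 0)) + D = (1/265 + (11 + 18*0 + 0*19)) + 0 = (1/265 + (11 + 0 + 0)) + 0 = (1/265 + 11) + 0 = 2916/265 + 0 = 2916/265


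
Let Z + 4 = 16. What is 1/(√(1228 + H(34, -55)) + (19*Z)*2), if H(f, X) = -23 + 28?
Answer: 152/68901 - √137/68901 ≈ 0.0020362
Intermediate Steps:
H(f, X) = 5
Z = 12 (Z = -4 + 16 = 12)
1/(√(1228 + H(34, -55)) + (19*Z)*2) = 1/(√(1228 + 5) + (19*12)*2) = 1/(√1233 + 228*2) = 1/(3*√137 + 456) = 1/(456 + 3*√137)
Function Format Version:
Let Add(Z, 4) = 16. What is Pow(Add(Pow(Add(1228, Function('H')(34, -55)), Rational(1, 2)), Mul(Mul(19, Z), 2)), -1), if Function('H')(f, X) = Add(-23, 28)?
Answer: Add(Rational(152, 68901), Mul(Rational(-1, 68901), Pow(137, Rational(1, 2)))) ≈ 0.0020362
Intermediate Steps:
Function('H')(f, X) = 5
Z = 12 (Z = Add(-4, 16) = 12)
Pow(Add(Pow(Add(1228, Function('H')(34, -55)), Rational(1, 2)), Mul(Mul(19, Z), 2)), -1) = Pow(Add(Pow(Add(1228, 5), Rational(1, 2)), Mul(Mul(19, 12), 2)), -1) = Pow(Add(Pow(1233, Rational(1, 2)), Mul(228, 2)), -1) = Pow(Add(Mul(3, Pow(137, Rational(1, 2))), 456), -1) = Pow(Add(456, Mul(3, Pow(137, Rational(1, 2)))), -1)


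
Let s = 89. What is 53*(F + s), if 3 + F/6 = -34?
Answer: -7049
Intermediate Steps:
F = -222 (F = -18 + 6*(-34) = -18 - 204 = -222)
53*(F + s) = 53*(-222 + 89) = 53*(-133) = -7049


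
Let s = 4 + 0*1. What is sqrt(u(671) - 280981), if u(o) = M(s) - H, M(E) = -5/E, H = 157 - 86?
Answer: I*sqrt(1124213)/2 ≈ 530.14*I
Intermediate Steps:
H = 71
s = 4 (s = 4 + 0 = 4)
u(o) = -289/4 (u(o) = -5/4 - 1*71 = -5*1/4 - 71 = -5/4 - 71 = -289/4)
sqrt(u(671) - 280981) = sqrt(-289/4 - 280981) = sqrt(-1124213/4) = I*sqrt(1124213)/2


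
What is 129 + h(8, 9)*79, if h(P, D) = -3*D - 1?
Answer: -2083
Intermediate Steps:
h(P, D) = -1 - 3*D
129 + h(8, 9)*79 = 129 + (-1 - 3*9)*79 = 129 + (-1 - 27)*79 = 129 - 28*79 = 129 - 2212 = -2083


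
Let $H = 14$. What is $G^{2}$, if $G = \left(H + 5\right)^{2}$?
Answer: $130321$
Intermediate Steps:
$G = 361$ ($G = \left(14 + 5\right)^{2} = 19^{2} = 361$)
$G^{2} = 361^{2} = 130321$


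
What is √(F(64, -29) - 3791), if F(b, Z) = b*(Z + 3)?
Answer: I*√5455 ≈ 73.858*I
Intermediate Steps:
F(b, Z) = b*(3 + Z)
√(F(64, -29) - 3791) = √(64*(3 - 29) - 3791) = √(64*(-26) - 3791) = √(-1664 - 3791) = √(-5455) = I*√5455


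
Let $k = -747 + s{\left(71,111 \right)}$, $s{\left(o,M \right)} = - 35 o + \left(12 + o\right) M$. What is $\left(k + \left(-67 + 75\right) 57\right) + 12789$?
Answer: $19226$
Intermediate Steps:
$s{\left(o,M \right)} = - 35 o + M \left(12 + o\right)$
$k = 5981$ ($k = -747 + \left(\left(-35\right) 71 + 12 \cdot 111 + 111 \cdot 71\right) = -747 + \left(-2485 + 1332 + 7881\right) = -747 + 6728 = 5981$)
$\left(k + \left(-67 + 75\right) 57\right) + 12789 = \left(5981 + \left(-67 + 75\right) 57\right) + 12789 = \left(5981 + 8 \cdot 57\right) + 12789 = \left(5981 + 456\right) + 12789 = 6437 + 12789 = 19226$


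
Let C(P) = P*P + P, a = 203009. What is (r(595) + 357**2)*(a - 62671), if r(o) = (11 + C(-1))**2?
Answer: 17902918660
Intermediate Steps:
C(P) = P + P**2 (C(P) = P**2 + P = P + P**2)
r(o) = 121 (r(o) = (11 - (1 - 1))**2 = (11 - 1*0)**2 = (11 + 0)**2 = 11**2 = 121)
(r(595) + 357**2)*(a - 62671) = (121 + 357**2)*(203009 - 62671) = (121 + 127449)*140338 = 127570*140338 = 17902918660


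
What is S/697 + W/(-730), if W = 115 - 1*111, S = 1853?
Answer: 39703/14965 ≈ 2.6531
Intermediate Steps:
W = 4 (W = 115 - 111 = 4)
S/697 + W/(-730) = 1853/697 + 4/(-730) = 1853*(1/697) + 4*(-1/730) = 109/41 - 2/365 = 39703/14965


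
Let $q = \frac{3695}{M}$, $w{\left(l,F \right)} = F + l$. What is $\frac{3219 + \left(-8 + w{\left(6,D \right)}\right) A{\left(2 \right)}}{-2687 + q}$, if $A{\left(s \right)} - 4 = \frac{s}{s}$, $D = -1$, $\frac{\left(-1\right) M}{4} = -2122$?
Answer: $- \frac{3021728}{2533729} \approx -1.1926$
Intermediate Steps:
$M = 8488$ ($M = \left(-4\right) \left(-2122\right) = 8488$)
$A{\left(s \right)} = 5$ ($A{\left(s \right)} = 4 + \frac{s}{s} = 4 + 1 = 5$)
$q = \frac{3695}{8488} \approx 0.43532$
$\frac{3219 + \left(-8 + w{\left(6,D \right)}\right) A{\left(2 \right)}}{-2687 + q} = \frac{3219 + \left(-8 + \left(-1 + 6\right)\right) 5}{-2687 + \frac{3695}{8488}} = \frac{3219 + \left(-8 + 5\right) 5}{- \frac{22803561}{8488}} = \left(3219 - 15\right) \left(- \frac{8488}{22803561}\right) = 3204 \left(- \frac{8488}{22803561}\right) = - \frac{3021728}{2533729}$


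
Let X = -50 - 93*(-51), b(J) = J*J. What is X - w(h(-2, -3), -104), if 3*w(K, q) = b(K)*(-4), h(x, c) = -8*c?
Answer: 5461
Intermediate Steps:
b(J) = J²
w(K, q) = -4*K²/3 (w(K, q) = (K²*(-4))/3 = (-4*K²)/3 = -4*K²/3)
X = 4693 (X = -50 + 4743 = 4693)
X - w(h(-2, -3), -104) = 4693 - (-4)*(-8*(-3))²/3 = 4693 - (-4)*24²/3 = 4693 - (-4)*576/3 = 4693 - 1*(-768) = 4693 + 768 = 5461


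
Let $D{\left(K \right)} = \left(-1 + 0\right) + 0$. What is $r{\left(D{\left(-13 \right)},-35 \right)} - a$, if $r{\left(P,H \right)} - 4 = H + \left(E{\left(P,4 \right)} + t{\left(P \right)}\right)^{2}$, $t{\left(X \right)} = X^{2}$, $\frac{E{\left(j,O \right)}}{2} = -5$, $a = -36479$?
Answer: $36529$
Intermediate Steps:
$D{\left(K \right)} = -1$ ($D{\left(K \right)} = -1 + 0 = -1$)
$E{\left(j,O \right)} = -10$ ($E{\left(j,O \right)} = 2 \left(-5\right) = -10$)
$r{\left(P,H \right)} = 4 + H + \left(-10 + P^{2}\right)^{2}$ ($r{\left(P,H \right)} = 4 + \left(H + \left(-10 + P^{2}\right)^{2}\right) = 4 + H + \left(-10 + P^{2}\right)^{2}$)
$r{\left(D{\left(-13 \right)},-35 \right)} - a = \left(4 - 35 + \left(-10 + \left(-1\right)^{2}\right)^{2}\right) - -36479 = \left(4 - 35 + \left(-10 + 1\right)^{2}\right) + 36479 = \left(4 - 35 + \left(-9\right)^{2}\right) + 36479 = \left(4 - 35 + 81\right) + 36479 = 50 + 36479 = 36529$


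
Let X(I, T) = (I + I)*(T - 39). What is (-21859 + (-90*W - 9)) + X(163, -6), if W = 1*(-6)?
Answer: -35998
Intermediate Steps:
X(I, T) = 2*I*(-39 + T) (X(I, T) = (2*I)*(-39 + T) = 2*I*(-39 + T))
W = -6
(-21859 + (-90*W - 9)) + X(163, -6) = (-21859 + (-90*(-6) - 9)) + 2*163*(-39 - 6) = (-21859 + (540 - 9)) + 2*163*(-45) = (-21859 + 531) - 14670 = -21328 - 14670 = -35998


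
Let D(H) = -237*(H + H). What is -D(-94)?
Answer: -44556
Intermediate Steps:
D(H) = -474*H
-D(-94) = -(-474)*(-94) = -1*44556 = -44556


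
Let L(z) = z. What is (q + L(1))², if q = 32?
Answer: 1089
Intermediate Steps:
(q + L(1))² = (32 + 1)² = 33² = 1089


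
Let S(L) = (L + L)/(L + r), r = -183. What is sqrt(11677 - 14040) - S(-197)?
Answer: -197/190 + I*sqrt(2363) ≈ -1.0368 + 48.611*I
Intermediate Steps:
S(L) = 2*L/(-183 + L) (S(L) = (L + L)/(L - 183) = (2*L)/(-183 + L) = 2*L/(-183 + L))
sqrt(11677 - 14040) - S(-197) = sqrt(11677 - 14040) - 2*(-197)/(-183 - 197) = sqrt(-2363) - 2*(-197)/(-380) = I*sqrt(2363) - 2*(-197)*(-1)/380 = I*sqrt(2363) - 1*197/190 = I*sqrt(2363) - 197/190 = -197/190 + I*sqrt(2363)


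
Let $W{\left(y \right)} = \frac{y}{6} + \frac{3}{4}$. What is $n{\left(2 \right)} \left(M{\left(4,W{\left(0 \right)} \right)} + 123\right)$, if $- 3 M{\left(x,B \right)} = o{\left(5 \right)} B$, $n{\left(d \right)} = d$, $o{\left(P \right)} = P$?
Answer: $\frac{487}{2} \approx 243.5$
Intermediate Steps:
$W{\left(y \right)} = \frac{3}{4} + \frac{y}{6}$ ($W{\left(y \right)} = y \frac{1}{6} + 3 \cdot \frac{1}{4} = \frac{y}{6} + \frac{3}{4} = \frac{3}{4} + \frac{y}{6}$)
$M{\left(x,B \right)} = - \frac{5 B}{3}$
$n{\left(2 \right)} \left(M{\left(4,W{\left(0 \right)} \right)} + 123\right) = 2 \left(- \frac{5 \left(\frac{3}{4} + \frac{1}{6} \cdot 0\right)}{3} + 123\right) = 2 \left(- \frac{5 \left(\frac{3}{4} + 0\right)}{3} + 123\right) = 2 \left(\left(- \frac{5}{3}\right) \frac{3}{4} + 123\right) = 2 \left(- \frac{5}{4} + 123\right) = 2 \cdot \frac{487}{4} = \frac{487}{2}$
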